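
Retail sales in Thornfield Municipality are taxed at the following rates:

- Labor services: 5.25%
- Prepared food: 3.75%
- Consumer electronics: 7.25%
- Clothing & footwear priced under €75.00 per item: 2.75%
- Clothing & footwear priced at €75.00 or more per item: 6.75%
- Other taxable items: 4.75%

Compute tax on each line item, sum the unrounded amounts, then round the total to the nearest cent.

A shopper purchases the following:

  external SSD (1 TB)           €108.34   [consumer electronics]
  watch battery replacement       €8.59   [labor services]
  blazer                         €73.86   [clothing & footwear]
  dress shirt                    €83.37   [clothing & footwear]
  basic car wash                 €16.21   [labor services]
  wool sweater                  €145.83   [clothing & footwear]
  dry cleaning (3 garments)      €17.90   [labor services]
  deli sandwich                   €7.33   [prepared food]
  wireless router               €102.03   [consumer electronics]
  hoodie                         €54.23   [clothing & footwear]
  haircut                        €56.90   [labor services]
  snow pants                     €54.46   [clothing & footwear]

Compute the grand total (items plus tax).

External SSD (1 TB) €108.34: consumer electronics → 7.25% → €7.85465
Watch battery replacement €8.59: labor services → 5.25% → €0.450975
Blazer €73.86: clothing & footwear, under €75.00 → 2.75% → €2.03115
Dress shirt €83.37: clothing & footwear, €75.00 or more → 6.75% → €5.627475
Basic car wash €16.21: labor services → 5.25% → €0.851025
Wool sweater €145.83: clothing & footwear, €75.00 or more → 6.75% → €9.843525
Dry cleaning (3 garments) €17.90: labor services → 5.25% → €0.93975
Deli sandwich €7.33: prepared food → 3.75% → €0.274875
Wireless router €102.03: consumer electronics → 7.25% → €7.397175
Hoodie €54.23: clothing & footwear, under €75.00 → 2.75% → €1.491325
Haircut €56.90: labor services → 5.25% → €2.98725
Snow pants €54.46: clothing & footwear, under €75.00 → 2.75% → €1.49765
Subtotal = €729.05; unrounded tax = €41.246825 → €41.25; total due = €770.30

€770.30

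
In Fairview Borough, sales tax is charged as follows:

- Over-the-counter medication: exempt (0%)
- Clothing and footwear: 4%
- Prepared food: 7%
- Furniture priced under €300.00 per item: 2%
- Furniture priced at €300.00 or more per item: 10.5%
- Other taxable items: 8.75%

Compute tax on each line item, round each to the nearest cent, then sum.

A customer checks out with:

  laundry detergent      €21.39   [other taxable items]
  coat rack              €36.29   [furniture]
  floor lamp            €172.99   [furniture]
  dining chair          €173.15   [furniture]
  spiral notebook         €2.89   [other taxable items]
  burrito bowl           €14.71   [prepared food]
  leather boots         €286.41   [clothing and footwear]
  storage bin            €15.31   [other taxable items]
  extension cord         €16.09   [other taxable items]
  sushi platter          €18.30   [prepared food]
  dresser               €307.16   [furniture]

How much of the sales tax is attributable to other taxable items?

€4.87

Laundry detergent €21.39: other taxable items → 8.75% → €1.87
Spiral notebook €2.89: other taxable items → 8.75% → €0.25
Storage bin €15.31: other taxable items → 8.75% → €1.34
Extension cord €16.09: other taxable items → 8.75% → €1.41
Tax on other taxable items = €1.87 + €0.25 + €1.34 + €1.41 = €4.87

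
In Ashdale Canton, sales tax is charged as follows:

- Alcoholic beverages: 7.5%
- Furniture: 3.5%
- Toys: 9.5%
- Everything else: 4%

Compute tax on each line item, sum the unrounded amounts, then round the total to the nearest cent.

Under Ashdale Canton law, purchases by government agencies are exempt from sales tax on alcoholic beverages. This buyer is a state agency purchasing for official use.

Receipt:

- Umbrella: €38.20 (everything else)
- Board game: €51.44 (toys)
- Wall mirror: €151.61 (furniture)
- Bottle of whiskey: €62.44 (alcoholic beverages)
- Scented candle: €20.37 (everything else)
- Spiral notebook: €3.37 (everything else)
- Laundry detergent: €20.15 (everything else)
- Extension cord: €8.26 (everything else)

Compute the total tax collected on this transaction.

€13.81

Umbrella €38.20: everything else → 4% → €1.528
Board game €51.44: toys → 9.5% → €4.8868
Wall mirror €151.61: furniture → 3.5% → €5.30635
Bottle of whiskey €62.44: alcoholic beverages, buyer-exempt → 0% → €0.00
Scented candle €20.37: everything else → 4% → €0.8148
Spiral notebook €3.37: everything else → 4% → €0.1348
Laundry detergent €20.15: everything else → 4% → €0.806
Extension cord €8.26: everything else → 4% → €0.3304
Unrounded tax sum = €13.80715 → €13.81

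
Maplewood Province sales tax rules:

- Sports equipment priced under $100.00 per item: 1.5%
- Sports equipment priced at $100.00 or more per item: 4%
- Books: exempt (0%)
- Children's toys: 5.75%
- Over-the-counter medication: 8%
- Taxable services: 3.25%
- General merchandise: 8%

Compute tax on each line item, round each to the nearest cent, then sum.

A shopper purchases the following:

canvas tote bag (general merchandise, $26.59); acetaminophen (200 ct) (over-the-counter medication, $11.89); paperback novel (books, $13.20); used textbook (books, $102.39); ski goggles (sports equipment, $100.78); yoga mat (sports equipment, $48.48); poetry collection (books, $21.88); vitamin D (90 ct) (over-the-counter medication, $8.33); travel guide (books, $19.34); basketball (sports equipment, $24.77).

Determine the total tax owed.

$8.88

Canvas tote bag $26.59: general merchandise → 8% → $2.13
Acetaminophen (200 ct) $11.89: over-the-counter medication → 8% → $0.95
Paperback novel $13.20: books → 0% → $0.00
Used textbook $102.39: books → 0% → $0.00
Ski goggles $100.78: sports equipment, $100.00 or more → 4% → $4.03
Yoga mat $48.48: sports equipment, under $100.00 → 1.5% → $0.73
Poetry collection $21.88: books → 0% → $0.00
Vitamin D (90 ct) $8.33: over-the-counter medication → 8% → $0.67
Travel guide $19.34: books → 0% → $0.00
Basketball $24.77: sports equipment, under $100.00 → 1.5% → $0.37
Total tax = $2.13 + $0.95 + $4.03 + $0.73 + $0.67 + $0.37 = $8.88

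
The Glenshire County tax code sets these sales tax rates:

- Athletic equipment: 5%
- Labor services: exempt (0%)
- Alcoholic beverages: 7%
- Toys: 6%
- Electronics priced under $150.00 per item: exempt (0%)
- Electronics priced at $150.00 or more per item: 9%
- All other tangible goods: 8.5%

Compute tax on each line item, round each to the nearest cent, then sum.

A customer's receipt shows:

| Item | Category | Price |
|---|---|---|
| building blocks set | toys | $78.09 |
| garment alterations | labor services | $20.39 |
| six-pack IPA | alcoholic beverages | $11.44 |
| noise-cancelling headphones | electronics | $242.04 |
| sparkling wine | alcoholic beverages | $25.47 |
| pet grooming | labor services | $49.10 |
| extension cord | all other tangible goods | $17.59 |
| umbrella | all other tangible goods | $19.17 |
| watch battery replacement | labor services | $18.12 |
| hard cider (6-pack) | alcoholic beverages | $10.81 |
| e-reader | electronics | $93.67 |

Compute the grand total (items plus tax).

Building blocks set $78.09: toys → 6% → $4.69
Garment alterations $20.39: labor services → 0% → $0.00
Six-pack IPA $11.44: alcoholic beverages → 7% → $0.80
Noise-cancelling headphones $242.04: electronics, $150.00 or more → 9% → $21.78
Sparkling wine $25.47: alcoholic beverages → 7% → $1.78
Pet grooming $49.10: labor services → 0% → $0.00
Extension cord $17.59: all other tangible goods → 8.5% → $1.50
Umbrella $19.17: all other tangible goods → 8.5% → $1.63
Watch battery replacement $18.12: labor services → 0% → $0.00
Hard cider (6-pack) $10.81: alcoholic beverages → 7% → $0.76
E-reader $93.67: electronics, under $150.00 → 0% → $0.00
Subtotal = $585.89; tax = $32.94; total due = $618.83

$618.83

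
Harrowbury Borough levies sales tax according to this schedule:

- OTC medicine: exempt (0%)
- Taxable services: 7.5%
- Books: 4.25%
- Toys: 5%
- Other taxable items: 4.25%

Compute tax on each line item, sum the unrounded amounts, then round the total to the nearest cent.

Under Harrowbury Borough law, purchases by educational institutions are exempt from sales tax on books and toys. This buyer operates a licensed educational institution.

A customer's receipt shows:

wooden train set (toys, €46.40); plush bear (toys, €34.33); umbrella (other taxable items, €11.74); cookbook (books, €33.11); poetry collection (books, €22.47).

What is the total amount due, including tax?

€148.55

Wooden train set €46.40: toys, buyer-exempt → 0% → €0.00
Plush bear €34.33: toys, buyer-exempt → 0% → €0.00
Umbrella €11.74: other taxable items → 4.25% → €0.49895
Cookbook €33.11: books, buyer-exempt → 0% → €0.00
Poetry collection €22.47: books, buyer-exempt → 0% → €0.00
Subtotal = €148.05; unrounded tax = €0.49895 → €0.50; total due = €148.55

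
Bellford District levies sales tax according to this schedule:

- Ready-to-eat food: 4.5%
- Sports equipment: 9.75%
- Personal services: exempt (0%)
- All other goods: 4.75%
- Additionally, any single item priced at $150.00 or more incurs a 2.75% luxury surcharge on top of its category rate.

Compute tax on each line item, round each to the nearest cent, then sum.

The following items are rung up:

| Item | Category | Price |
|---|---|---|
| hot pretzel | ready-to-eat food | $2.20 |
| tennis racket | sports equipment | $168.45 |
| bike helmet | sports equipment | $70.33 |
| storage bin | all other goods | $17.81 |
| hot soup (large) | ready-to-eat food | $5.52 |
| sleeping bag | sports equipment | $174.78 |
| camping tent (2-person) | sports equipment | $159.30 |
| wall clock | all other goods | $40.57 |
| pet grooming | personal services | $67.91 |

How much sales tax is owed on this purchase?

$72.81

Hot pretzel $2.20: ready-to-eat food → 4.5% → $0.10
Tennis racket $168.45: sports equipment → 9.75% + 2.75% surcharge = 12.5% → $21.06
Bike helmet $70.33: sports equipment → 9.75% → $6.86
Storage bin $17.81: all other goods → 4.75% → $0.85
Hot soup (large) $5.52: ready-to-eat food → 4.5% → $0.25
Sleeping bag $174.78: sports equipment → 9.75% + 2.75% surcharge = 12.5% → $21.85
Camping tent (2-person) $159.30: sports equipment → 9.75% + 2.75% surcharge = 12.5% → $19.91
Wall clock $40.57: all other goods → 4.75% → $1.93
Pet grooming $67.91: personal services → 0% → $0.00
Total tax = $0.10 + $21.06 + $6.86 + $0.85 + $0.25 + $21.85 + $19.91 + $1.93 = $72.81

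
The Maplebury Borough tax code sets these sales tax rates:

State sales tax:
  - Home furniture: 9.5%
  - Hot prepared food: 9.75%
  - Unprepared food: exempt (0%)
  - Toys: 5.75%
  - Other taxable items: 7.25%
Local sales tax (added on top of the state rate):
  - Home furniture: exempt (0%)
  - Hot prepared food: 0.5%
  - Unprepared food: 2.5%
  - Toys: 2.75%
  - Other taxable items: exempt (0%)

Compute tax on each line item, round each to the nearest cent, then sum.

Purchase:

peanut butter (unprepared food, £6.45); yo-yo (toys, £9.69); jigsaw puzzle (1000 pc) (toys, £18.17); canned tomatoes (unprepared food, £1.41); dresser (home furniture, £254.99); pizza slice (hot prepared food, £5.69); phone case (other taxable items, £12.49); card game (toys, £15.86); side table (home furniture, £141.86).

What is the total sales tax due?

£43.10

Peanut butter £6.45: unprepared food → 0% + 2.5% local = 2.5% → £0.16
Yo-yo £9.69: toys → 5.75% + 2.75% local = 8.5% → £0.82
Jigsaw puzzle (1000 pc) £18.17: toys → 5.75% + 2.75% local = 8.5% → £1.54
Canned tomatoes £1.41: unprepared food → 0% + 2.5% local = 2.5% → £0.04
Dresser £254.99: home furniture → 9.5% + 0% local = 9.5% → £24.22
Pizza slice £5.69: hot prepared food → 9.75% + 0.5% local = 10.25% → £0.58
Phone case £12.49: other taxable items → 7.25% + 0% local = 7.25% → £0.91
Card game £15.86: toys → 5.75% + 2.75% local = 8.5% → £1.35
Side table £141.86: home furniture → 9.5% + 0% local = 9.5% → £13.48
Total tax = £0.16 + £0.82 + £1.54 + £0.04 + £24.22 + £0.58 + £0.91 + £1.35 + £13.48 = £43.10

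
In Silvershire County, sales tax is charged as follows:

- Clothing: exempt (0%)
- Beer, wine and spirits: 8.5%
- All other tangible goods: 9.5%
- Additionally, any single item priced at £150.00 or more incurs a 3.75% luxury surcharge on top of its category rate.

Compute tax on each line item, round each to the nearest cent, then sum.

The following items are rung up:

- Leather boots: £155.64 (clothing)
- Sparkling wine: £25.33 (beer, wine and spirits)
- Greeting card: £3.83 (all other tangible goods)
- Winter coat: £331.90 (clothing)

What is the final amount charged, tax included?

£537.50

Leather boots £155.64: clothing → 0% + 3.75% surcharge = 3.75% → £5.84
Sparkling wine £25.33: beer, wine and spirits → 8.5% → £2.15
Greeting card £3.83: all other tangible goods → 9.5% → £0.36
Winter coat £331.90: clothing → 0% + 3.75% surcharge = 3.75% → £12.45
Subtotal = £516.70; tax = £20.80; total due = £537.50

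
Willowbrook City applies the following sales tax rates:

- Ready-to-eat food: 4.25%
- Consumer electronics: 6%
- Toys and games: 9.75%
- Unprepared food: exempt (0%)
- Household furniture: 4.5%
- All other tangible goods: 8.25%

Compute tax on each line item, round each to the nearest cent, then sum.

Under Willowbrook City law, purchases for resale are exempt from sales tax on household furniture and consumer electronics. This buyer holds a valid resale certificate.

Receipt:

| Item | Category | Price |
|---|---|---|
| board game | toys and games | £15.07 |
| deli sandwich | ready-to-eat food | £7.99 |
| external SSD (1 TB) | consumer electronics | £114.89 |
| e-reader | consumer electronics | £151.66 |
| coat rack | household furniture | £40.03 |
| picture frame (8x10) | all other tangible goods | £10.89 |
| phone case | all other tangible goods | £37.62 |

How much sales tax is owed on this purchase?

Board game £15.07: toys and games → 9.75% → £1.47
Deli sandwich £7.99: ready-to-eat food → 4.25% → £0.34
External SSD (1 TB) £114.89: consumer electronics, buyer-exempt → 0% → £0.00
E-reader £151.66: consumer electronics, buyer-exempt → 0% → £0.00
Coat rack £40.03: household furniture, buyer-exempt → 0% → £0.00
Picture frame (8x10) £10.89: all other tangible goods → 8.25% → £0.90
Phone case £37.62: all other tangible goods → 8.25% → £3.10
Total tax = £1.47 + £0.34 + £0.90 + £3.10 = £5.81

£5.81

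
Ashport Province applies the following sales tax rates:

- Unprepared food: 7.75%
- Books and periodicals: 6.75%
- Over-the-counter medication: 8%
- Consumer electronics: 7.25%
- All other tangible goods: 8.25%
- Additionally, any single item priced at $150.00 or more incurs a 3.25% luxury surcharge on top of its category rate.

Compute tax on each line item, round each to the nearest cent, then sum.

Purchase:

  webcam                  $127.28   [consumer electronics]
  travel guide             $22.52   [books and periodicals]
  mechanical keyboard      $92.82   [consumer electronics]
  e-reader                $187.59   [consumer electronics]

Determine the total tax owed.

Webcam $127.28: consumer electronics → 7.25% → $9.23
Travel guide $22.52: books and periodicals → 6.75% → $1.52
Mechanical keyboard $92.82: consumer electronics → 7.25% → $6.73
E-reader $187.59: consumer electronics → 7.25% + 3.25% surcharge = 10.5% → $19.70
Total tax = $9.23 + $1.52 + $6.73 + $19.70 = $37.18

$37.18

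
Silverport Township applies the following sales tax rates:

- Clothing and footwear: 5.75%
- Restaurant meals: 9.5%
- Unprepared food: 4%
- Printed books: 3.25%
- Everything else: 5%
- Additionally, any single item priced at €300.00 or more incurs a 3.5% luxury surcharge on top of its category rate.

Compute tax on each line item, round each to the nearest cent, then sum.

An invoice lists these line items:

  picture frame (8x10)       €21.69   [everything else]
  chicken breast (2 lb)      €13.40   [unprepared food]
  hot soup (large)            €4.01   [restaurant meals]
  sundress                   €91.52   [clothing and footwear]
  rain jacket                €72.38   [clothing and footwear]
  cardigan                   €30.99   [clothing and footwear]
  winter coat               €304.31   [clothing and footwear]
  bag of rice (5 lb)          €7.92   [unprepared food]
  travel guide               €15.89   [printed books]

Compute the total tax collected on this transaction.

Picture frame (8x10) €21.69: everything else → 5% → €1.08
Chicken breast (2 lb) €13.40: unprepared food → 4% → €0.54
Hot soup (large) €4.01: restaurant meals → 9.5% → €0.38
Sundress €91.52: clothing and footwear → 5.75% → €5.26
Rain jacket €72.38: clothing and footwear → 5.75% → €4.16
Cardigan €30.99: clothing and footwear → 5.75% → €1.78
Winter coat €304.31: clothing and footwear → 5.75% + 3.5% surcharge = 9.25% → €28.15
Bag of rice (5 lb) €7.92: unprepared food → 4% → €0.32
Travel guide €15.89: printed books → 3.25% → €0.52
Total tax = €1.08 + €0.54 + €0.38 + €5.26 + €4.16 + €1.78 + €28.15 + €0.32 + €0.52 = €42.19

€42.19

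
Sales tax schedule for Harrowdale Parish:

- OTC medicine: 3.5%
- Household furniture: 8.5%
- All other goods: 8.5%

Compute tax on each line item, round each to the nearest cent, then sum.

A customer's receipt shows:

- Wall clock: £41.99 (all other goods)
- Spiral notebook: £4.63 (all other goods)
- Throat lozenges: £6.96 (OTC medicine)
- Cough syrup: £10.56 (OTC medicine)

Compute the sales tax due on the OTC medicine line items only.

£0.61

Throat lozenges £6.96: OTC medicine → 3.5% → £0.24
Cough syrup £10.56: OTC medicine → 3.5% → £0.37
Tax on OTC medicine = £0.24 + £0.37 = £0.61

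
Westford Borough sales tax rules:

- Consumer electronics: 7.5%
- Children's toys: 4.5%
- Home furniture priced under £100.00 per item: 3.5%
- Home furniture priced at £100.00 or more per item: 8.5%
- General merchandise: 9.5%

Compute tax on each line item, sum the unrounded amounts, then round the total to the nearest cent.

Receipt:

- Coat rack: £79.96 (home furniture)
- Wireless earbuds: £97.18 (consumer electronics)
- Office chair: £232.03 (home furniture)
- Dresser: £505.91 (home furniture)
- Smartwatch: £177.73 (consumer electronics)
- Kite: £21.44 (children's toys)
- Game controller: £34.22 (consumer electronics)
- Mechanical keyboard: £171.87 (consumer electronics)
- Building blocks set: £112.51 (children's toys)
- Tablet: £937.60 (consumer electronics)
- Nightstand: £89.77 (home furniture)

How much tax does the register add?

£181.09

Coat rack £79.96: home furniture, under £100.00 → 3.5% → £2.7986
Wireless earbuds £97.18: consumer electronics → 7.5% → £7.2885
Office chair £232.03: home furniture, £100.00 or more → 8.5% → £19.72255
Dresser £505.91: home furniture, £100.00 or more → 8.5% → £43.00235
Smartwatch £177.73: consumer electronics → 7.5% → £13.32975
Kite £21.44: children's toys → 4.5% → £0.9648
Game controller £34.22: consumer electronics → 7.5% → £2.5665
Mechanical keyboard £171.87: consumer electronics → 7.5% → £12.89025
Building blocks set £112.51: children's toys → 4.5% → £5.06295
Tablet £937.60: consumer electronics → 7.5% → £70.32
Nightstand £89.77: home furniture, under £100.00 → 3.5% → £3.14195
Unrounded tax sum = £181.0882 → £181.09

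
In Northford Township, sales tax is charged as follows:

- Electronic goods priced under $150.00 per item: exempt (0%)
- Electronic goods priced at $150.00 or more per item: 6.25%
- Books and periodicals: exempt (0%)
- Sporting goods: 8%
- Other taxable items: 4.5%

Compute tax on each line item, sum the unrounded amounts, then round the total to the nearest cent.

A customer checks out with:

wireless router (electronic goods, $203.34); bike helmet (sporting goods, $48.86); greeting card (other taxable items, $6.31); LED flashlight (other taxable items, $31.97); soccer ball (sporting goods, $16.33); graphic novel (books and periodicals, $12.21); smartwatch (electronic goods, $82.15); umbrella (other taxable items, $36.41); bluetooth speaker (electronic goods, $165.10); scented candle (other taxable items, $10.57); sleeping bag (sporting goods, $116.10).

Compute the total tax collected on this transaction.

Wireless router $203.34: electronic goods, $150.00 or more → 6.25% → $12.70875
Bike helmet $48.86: sporting goods → 8% → $3.9088
Greeting card $6.31: other taxable items → 4.5% → $0.28395
LED flashlight $31.97: other taxable items → 4.5% → $1.43865
Soccer ball $16.33: sporting goods → 8% → $1.3064
Graphic novel $12.21: books and periodicals → 0% → $0.00
Smartwatch $82.15: electronic goods, under $150.00 → 0% → $0.00
Umbrella $36.41: other taxable items → 4.5% → $1.63845
Bluetooth speaker $165.10: electronic goods, $150.00 or more → 6.25% → $10.31875
Scented candle $10.57: other taxable items → 4.5% → $0.47565
Sleeping bag $116.10: sporting goods → 8% → $9.288
Unrounded tax sum = $41.3674 → $41.37

$41.37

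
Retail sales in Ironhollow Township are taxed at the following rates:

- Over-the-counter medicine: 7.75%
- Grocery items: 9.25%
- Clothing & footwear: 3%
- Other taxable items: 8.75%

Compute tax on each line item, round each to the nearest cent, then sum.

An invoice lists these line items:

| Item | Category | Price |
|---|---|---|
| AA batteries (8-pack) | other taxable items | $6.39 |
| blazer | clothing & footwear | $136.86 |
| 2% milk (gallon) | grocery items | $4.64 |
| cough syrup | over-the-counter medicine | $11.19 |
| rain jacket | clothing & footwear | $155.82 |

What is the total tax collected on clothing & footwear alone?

Blazer $136.86: clothing & footwear → 3% → $4.11
Rain jacket $155.82: clothing & footwear → 3% → $4.67
Tax on clothing & footwear = $4.11 + $4.67 = $8.78

$8.78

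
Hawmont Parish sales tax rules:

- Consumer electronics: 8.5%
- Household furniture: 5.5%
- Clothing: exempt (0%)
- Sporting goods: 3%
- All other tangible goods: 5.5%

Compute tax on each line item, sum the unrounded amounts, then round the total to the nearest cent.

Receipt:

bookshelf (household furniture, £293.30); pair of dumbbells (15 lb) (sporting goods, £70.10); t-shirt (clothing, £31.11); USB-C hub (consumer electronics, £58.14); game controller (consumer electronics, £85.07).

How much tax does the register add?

£30.41

Bookshelf £293.30: household furniture → 5.5% → £16.1315
Pair of dumbbells (15 lb) £70.10: sporting goods → 3% → £2.103
T-shirt £31.11: clothing → 0% → £0.00
USB-C hub £58.14: consumer electronics → 8.5% → £4.9419
Game controller £85.07: consumer electronics → 8.5% → £7.23095
Unrounded tax sum = £30.40735 → £30.41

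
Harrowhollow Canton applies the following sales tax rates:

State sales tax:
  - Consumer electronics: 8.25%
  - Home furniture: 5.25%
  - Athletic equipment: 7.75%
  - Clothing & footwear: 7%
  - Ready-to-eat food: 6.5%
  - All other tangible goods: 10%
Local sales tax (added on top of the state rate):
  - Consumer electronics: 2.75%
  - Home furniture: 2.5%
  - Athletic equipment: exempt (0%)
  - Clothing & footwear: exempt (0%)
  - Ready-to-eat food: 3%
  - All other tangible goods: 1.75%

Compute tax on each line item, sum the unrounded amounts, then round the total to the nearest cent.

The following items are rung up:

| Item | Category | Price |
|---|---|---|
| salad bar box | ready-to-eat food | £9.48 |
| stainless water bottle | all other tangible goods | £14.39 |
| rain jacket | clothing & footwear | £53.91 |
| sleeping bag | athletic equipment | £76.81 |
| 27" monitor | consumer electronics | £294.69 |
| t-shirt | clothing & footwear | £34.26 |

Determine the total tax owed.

£47.13

Salad bar box £9.48: ready-to-eat food → 6.5% + 3% local = 9.5% → £0.9006
Stainless water bottle £14.39: all other tangible goods → 10% + 1.75% local = 11.75% → £1.690825
Rain jacket £53.91: clothing & footwear → 7% + 0% local = 7% → £3.7737
Sleeping bag £76.81: athletic equipment → 7.75% + 0% local = 7.75% → £5.952775
27" monitor £294.69: consumer electronics → 8.25% + 2.75% local = 11% → £32.4159
T-shirt £34.26: clothing & footwear → 7% + 0% local = 7% → £2.3982
Unrounded tax sum = £47.132 → £47.13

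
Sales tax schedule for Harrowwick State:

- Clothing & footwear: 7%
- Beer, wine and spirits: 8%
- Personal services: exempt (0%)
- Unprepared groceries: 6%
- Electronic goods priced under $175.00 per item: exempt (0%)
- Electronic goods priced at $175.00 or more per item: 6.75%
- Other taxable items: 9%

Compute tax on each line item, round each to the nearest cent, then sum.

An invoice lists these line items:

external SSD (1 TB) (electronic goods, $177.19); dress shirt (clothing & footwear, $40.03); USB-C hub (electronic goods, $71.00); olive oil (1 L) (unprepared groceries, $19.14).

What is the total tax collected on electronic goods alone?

External SSD (1 TB) $177.19: electronic goods, $175.00 or more → 6.75% → $11.96
USB-C hub $71.00: electronic goods, under $175.00 → 0% → $0.00
Tax on electronic goods = $11.96 + $0.00 = $11.96

$11.96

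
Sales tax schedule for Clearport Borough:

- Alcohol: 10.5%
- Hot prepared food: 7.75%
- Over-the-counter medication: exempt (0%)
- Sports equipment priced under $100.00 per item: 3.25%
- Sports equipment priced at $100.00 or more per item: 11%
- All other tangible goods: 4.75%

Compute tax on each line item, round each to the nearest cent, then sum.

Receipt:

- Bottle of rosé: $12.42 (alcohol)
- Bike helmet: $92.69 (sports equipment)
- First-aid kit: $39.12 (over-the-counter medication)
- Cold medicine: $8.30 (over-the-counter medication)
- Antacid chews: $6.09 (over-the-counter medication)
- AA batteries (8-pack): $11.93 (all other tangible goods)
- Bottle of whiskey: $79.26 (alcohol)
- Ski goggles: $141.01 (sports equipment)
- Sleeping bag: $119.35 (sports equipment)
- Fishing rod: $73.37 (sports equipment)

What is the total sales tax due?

$44.22

Bottle of rosé $12.42: alcohol → 10.5% → $1.30
Bike helmet $92.69: sports equipment, under $100.00 → 3.25% → $3.01
First-aid kit $39.12: over-the-counter medication → 0% → $0.00
Cold medicine $8.30: over-the-counter medication → 0% → $0.00
Antacid chews $6.09: over-the-counter medication → 0% → $0.00
AA batteries (8-pack) $11.93: all other tangible goods → 4.75% → $0.57
Bottle of whiskey $79.26: alcohol → 10.5% → $8.32
Ski goggles $141.01: sports equipment, $100.00 or more → 11% → $15.51
Sleeping bag $119.35: sports equipment, $100.00 or more → 11% → $13.13
Fishing rod $73.37: sports equipment, under $100.00 → 3.25% → $2.38
Total tax = $1.30 + $3.01 + $0.57 + $8.32 + $15.51 + $13.13 + $2.38 = $44.22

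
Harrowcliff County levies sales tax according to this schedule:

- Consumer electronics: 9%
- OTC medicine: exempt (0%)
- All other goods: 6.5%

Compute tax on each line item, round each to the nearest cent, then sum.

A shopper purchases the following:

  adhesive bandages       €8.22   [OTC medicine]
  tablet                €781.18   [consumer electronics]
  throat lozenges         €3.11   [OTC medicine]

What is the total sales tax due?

Adhesive bandages €8.22: OTC medicine → 0% → €0.00
Tablet €781.18: consumer electronics → 9% → €70.31
Throat lozenges €3.11: OTC medicine → 0% → €0.00
Total tax = €70.31

€70.31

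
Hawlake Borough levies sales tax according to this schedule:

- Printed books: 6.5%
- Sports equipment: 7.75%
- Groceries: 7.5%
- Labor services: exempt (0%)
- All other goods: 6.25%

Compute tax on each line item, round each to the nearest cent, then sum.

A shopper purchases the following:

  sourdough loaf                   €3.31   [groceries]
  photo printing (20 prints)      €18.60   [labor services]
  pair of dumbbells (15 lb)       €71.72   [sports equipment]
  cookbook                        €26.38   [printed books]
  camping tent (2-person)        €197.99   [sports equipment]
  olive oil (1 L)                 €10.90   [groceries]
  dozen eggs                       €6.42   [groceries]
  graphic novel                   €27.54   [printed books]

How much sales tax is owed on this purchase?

€25.95

Sourdough loaf €3.31: groceries → 7.5% → €0.25
Photo printing (20 prints) €18.60: labor services → 0% → €0.00
Pair of dumbbells (15 lb) €71.72: sports equipment → 7.75% → €5.56
Cookbook €26.38: printed books → 6.5% → €1.71
Camping tent (2-person) €197.99: sports equipment → 7.75% → €15.34
Olive oil (1 L) €10.90: groceries → 7.5% → €0.82
Dozen eggs €6.42: groceries → 7.5% → €0.48
Graphic novel €27.54: printed books → 6.5% → €1.79
Total tax = €0.25 + €5.56 + €1.71 + €15.34 + €0.82 + €0.48 + €1.79 = €25.95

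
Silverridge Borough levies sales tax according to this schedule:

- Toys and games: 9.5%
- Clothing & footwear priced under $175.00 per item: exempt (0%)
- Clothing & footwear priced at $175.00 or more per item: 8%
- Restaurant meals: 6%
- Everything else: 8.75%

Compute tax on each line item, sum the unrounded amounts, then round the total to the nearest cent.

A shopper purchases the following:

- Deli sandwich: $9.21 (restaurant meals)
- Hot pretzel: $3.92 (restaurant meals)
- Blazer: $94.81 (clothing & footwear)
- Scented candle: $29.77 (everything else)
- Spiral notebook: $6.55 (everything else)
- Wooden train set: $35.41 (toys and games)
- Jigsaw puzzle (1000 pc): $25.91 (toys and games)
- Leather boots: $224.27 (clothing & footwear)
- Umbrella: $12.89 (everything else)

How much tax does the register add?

Deli sandwich $9.21: restaurant meals → 6% → $0.5526
Hot pretzel $3.92: restaurant meals → 6% → $0.2352
Blazer $94.81: clothing & footwear, under $175.00 → 0% → $0.00
Scented candle $29.77: everything else → 8.75% → $2.604875
Spiral notebook $6.55: everything else → 8.75% → $0.573125
Wooden train set $35.41: toys and games → 9.5% → $3.36395
Jigsaw puzzle (1000 pc) $25.91: toys and games → 9.5% → $2.46145
Leather boots $224.27: clothing & footwear, $175.00 or more → 8% → $17.9416
Umbrella $12.89: everything else → 8.75% → $1.127875
Unrounded tax sum = $28.860675 → $28.86

$28.86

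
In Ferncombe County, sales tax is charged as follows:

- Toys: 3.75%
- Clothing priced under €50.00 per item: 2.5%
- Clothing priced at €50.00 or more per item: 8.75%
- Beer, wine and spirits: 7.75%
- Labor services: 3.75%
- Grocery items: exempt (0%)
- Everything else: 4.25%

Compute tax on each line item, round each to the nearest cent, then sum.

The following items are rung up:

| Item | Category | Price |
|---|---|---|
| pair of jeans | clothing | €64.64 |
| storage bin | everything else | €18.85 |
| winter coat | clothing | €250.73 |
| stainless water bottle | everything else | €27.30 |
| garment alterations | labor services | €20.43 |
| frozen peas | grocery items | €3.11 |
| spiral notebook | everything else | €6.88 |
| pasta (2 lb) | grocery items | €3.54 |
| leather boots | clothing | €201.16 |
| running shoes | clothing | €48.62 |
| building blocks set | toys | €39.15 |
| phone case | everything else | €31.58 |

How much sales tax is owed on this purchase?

Pair of jeans €64.64: clothing, €50.00 or more → 8.75% → €5.66
Storage bin €18.85: everything else → 4.25% → €0.80
Winter coat €250.73: clothing, €50.00 or more → 8.75% → €21.94
Stainless water bottle €27.30: everything else → 4.25% → €1.16
Garment alterations €20.43: labor services → 3.75% → €0.77
Frozen peas €3.11: grocery items → 0% → €0.00
Spiral notebook €6.88: everything else → 4.25% → €0.29
Pasta (2 lb) €3.54: grocery items → 0% → €0.00
Leather boots €201.16: clothing, €50.00 or more → 8.75% → €17.60
Running shoes €48.62: clothing, under €50.00 → 2.5% → €1.22
Building blocks set €39.15: toys → 3.75% → €1.47
Phone case €31.58: everything else → 4.25% → €1.34
Total tax = €5.66 + €0.80 + €21.94 + €1.16 + €0.77 + €0.29 + €17.60 + €1.22 + €1.47 + €1.34 = €52.25

€52.25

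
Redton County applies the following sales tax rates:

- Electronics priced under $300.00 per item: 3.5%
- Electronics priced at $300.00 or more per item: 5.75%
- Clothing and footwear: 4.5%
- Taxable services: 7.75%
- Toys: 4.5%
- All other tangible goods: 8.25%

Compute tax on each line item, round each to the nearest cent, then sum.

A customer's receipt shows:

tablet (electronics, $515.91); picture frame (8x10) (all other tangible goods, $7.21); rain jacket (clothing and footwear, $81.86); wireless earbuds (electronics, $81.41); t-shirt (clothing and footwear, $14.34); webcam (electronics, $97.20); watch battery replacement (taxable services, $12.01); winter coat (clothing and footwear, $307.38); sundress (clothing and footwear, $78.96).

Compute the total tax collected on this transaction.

$59.14

Tablet $515.91: electronics, $300.00 or more → 5.75% → $29.66
Picture frame (8x10) $7.21: all other tangible goods → 8.25% → $0.59
Rain jacket $81.86: clothing and footwear → 4.5% → $3.68
Wireless earbuds $81.41: electronics, under $300.00 → 3.5% → $2.85
T-shirt $14.34: clothing and footwear → 4.5% → $0.65
Webcam $97.20: electronics, under $300.00 → 3.5% → $3.40
Watch battery replacement $12.01: taxable services → 7.75% → $0.93
Winter coat $307.38: clothing and footwear → 4.5% → $13.83
Sundress $78.96: clothing and footwear → 4.5% → $3.55
Total tax = $29.66 + $0.59 + $3.68 + $2.85 + $0.65 + $3.40 + $0.93 + $13.83 + $3.55 = $59.14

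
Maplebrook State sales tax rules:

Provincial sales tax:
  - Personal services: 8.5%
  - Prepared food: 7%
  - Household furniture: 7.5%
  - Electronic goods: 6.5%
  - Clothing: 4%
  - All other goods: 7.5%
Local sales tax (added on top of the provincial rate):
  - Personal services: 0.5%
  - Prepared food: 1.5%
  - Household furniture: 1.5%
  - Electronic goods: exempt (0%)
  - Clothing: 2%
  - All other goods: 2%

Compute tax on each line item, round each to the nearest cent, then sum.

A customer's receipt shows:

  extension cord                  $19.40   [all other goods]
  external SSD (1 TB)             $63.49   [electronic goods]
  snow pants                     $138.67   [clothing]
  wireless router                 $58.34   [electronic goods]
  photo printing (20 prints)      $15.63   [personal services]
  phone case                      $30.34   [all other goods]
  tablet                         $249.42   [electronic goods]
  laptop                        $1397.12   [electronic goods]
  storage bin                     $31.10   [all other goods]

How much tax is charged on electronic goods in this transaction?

External SSD (1 TB) $63.49: electronic goods → 6.5% + 0% local = 6.5% → $4.13
Wireless router $58.34: electronic goods → 6.5% + 0% local = 6.5% → $3.79
Tablet $249.42: electronic goods → 6.5% + 0% local = 6.5% → $16.21
Laptop $1397.12: electronic goods → 6.5% + 0% local = 6.5% → $90.81
Tax on electronic goods = $4.13 + $3.79 + $16.21 + $90.81 = $114.94

$114.94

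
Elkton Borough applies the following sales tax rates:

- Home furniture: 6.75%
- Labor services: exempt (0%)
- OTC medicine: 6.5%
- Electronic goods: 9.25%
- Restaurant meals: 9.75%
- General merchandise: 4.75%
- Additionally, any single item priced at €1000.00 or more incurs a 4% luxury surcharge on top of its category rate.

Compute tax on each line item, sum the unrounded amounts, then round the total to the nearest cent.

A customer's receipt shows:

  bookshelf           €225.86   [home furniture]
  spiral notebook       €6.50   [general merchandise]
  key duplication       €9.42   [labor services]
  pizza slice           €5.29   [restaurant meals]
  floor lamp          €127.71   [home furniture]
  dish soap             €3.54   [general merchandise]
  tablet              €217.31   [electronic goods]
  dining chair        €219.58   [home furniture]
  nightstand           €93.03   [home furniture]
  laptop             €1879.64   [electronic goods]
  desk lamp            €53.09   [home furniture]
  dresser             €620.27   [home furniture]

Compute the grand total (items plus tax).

€3821.81

Bookshelf €225.86: home furniture → 6.75% → €15.24555
Spiral notebook €6.50: general merchandise → 4.75% → €0.30875
Key duplication €9.42: labor services → 0% → €0.00
Pizza slice €5.29: restaurant meals → 9.75% → €0.515775
Floor lamp €127.71: home furniture → 6.75% → €8.620425
Dish soap €3.54: general merchandise → 4.75% → €0.16815
Tablet €217.31: electronic goods → 9.25% → €20.101175
Dining chair €219.58: home furniture → 6.75% → €14.82165
Nightstand €93.03: home furniture → 6.75% → €6.279525
Laptop €1879.64: electronic goods → 9.25% + 4% surcharge = 13.25% → €249.0523
Desk lamp €53.09: home furniture → 6.75% → €3.583575
Dresser €620.27: home furniture → 6.75% → €41.868225
Subtotal = €3461.24; unrounded tax = €360.5651 → €360.57; total due = €3821.81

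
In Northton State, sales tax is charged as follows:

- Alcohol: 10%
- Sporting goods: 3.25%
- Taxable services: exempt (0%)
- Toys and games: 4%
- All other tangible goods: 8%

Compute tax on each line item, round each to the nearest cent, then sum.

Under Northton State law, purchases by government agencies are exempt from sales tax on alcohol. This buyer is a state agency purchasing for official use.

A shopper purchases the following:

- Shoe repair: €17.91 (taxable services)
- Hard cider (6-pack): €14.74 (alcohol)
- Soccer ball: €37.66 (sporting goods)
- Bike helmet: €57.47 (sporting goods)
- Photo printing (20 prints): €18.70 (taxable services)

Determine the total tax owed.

€3.09

Shoe repair €17.91: taxable services → 0% → €0.00
Hard cider (6-pack) €14.74: alcohol, buyer-exempt → 0% → €0.00
Soccer ball €37.66: sporting goods → 3.25% → €1.22
Bike helmet €57.47: sporting goods → 3.25% → €1.87
Photo printing (20 prints) €18.70: taxable services → 0% → €0.00
Total tax = €1.22 + €1.87 = €3.09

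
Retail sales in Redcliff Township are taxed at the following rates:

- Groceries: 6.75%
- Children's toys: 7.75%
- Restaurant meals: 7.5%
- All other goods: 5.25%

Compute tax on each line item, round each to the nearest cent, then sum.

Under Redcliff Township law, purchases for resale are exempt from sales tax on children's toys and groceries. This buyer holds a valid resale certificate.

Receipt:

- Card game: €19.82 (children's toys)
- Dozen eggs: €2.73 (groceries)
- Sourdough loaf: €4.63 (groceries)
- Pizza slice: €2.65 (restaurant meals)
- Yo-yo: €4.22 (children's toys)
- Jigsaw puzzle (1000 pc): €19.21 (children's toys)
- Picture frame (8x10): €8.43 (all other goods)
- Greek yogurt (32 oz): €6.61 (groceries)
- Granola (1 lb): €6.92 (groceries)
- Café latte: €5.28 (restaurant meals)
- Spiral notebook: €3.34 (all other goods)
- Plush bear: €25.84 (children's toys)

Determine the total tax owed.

€1.22

Card game €19.82: children's toys, buyer-exempt → 0% → €0.00
Dozen eggs €2.73: groceries, buyer-exempt → 0% → €0.00
Sourdough loaf €4.63: groceries, buyer-exempt → 0% → €0.00
Pizza slice €2.65: restaurant meals → 7.5% → €0.20
Yo-yo €4.22: children's toys, buyer-exempt → 0% → €0.00
Jigsaw puzzle (1000 pc) €19.21: children's toys, buyer-exempt → 0% → €0.00
Picture frame (8x10) €8.43: all other goods → 5.25% → €0.44
Greek yogurt (32 oz) €6.61: groceries, buyer-exempt → 0% → €0.00
Granola (1 lb) €6.92: groceries, buyer-exempt → 0% → €0.00
Café latte €5.28: restaurant meals → 7.5% → €0.40
Spiral notebook €3.34: all other goods → 5.25% → €0.18
Plush bear €25.84: children's toys, buyer-exempt → 0% → €0.00
Total tax = €0.20 + €0.44 + €0.40 + €0.18 = €1.22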